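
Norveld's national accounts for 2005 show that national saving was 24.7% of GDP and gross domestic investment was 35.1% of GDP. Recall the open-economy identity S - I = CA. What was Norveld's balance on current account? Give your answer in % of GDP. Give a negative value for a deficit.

-10.4

CA = S - I = 24.7 - 35.1 = -10.4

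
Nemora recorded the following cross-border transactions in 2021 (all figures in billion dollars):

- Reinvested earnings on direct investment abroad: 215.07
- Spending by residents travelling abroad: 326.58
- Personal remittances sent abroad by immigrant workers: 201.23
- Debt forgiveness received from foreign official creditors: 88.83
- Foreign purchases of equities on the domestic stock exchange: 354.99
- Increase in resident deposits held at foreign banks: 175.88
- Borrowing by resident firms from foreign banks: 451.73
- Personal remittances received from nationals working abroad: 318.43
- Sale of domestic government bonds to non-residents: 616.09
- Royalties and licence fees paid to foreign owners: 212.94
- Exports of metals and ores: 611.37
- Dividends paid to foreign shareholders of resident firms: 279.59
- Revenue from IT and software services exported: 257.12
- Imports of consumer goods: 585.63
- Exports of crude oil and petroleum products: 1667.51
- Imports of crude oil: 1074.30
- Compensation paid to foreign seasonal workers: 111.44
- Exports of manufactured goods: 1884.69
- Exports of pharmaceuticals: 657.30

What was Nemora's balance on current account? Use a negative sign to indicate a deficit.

Goods: 1884.69 + 657.30 - 1074.30 + 1667.51 + 611.37 - 585.63 = 3160.94
Services: -212.94 - 326.58 + 257.12 = -282.40
Primary income: -279.59 + 215.07 - 111.44 = -175.96
Secondary income: 318.43 - 201.23 = 117.20
Current account = 3160.94 + (-282.40) + (-175.96) + 117.20 = 2819.78
(Excluded from the current account — capital account: debt forgiveness received from foreign official creditors 88.83; financial account: foreign purchases of equities on the domestic stock exchange 354.99, increase in resident deposits held at foreign banks 175.88, borrowing by resident firms from foreign banks 451.73, sale of domestic government bonds to non-residents 616.09.)

2819.78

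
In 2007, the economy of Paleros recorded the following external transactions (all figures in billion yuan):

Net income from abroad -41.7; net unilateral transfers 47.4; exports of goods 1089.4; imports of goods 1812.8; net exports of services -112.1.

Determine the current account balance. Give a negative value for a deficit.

-829.8

Goods balance = 1089.4 - 1812.8 = -723.4
Services balance = -112.1
Trade balance (goods + services) = -723.4 + (-112.1) = -835.5
Net primary income = -41.7
Net secondary income = 47.4
Current account = -835.5 + (-41.7) + 47.4 = -829.8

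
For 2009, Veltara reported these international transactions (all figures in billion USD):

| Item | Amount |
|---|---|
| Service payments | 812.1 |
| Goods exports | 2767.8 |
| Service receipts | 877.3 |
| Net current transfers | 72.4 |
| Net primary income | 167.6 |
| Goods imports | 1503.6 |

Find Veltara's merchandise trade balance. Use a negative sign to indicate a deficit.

1264.2

Goods balance = 2767.8 - 1503.6 = 1264.2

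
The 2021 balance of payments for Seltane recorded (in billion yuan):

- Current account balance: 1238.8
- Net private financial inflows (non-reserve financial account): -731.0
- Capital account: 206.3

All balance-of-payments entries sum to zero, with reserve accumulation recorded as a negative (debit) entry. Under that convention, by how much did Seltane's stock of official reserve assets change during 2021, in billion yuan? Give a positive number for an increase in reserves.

714.1

Official reserve transactions balance = -(1238.8 + 206.3 + (-731.0)) = -714.1
An accumulation of reserves is recorded as a debit (negative entry), so the change in the stock of reserves is the negative of that balance.
Change in official reserves = -(-714.1) = 714.1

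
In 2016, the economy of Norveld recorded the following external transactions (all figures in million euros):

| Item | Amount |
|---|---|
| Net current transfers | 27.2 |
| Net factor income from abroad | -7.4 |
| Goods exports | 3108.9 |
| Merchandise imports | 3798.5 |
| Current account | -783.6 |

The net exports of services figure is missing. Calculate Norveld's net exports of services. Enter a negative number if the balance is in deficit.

Current account = goods balance + services balance + net primary income + net secondary income
Sum of the known components = -669.8
Net exports of services = CA - (known components) = -783.6 - (-669.8) = -113.8

-113.8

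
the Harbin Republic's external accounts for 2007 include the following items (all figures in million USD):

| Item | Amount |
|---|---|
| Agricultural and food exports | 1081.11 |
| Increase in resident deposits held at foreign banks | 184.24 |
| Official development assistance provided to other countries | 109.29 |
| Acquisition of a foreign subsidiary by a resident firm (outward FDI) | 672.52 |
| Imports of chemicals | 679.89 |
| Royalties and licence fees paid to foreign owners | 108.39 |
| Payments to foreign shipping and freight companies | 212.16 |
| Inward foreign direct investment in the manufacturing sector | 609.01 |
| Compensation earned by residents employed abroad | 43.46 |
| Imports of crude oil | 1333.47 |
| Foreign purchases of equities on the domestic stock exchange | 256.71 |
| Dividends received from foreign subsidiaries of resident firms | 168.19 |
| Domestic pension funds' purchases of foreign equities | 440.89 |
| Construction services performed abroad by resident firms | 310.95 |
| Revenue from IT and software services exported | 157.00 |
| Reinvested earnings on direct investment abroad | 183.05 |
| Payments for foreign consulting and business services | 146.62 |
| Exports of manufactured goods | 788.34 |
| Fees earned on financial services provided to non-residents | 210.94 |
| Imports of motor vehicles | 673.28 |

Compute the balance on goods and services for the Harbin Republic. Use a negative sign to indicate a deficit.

Goods: -1333.47 + 788.34 - 679.89 - 673.28 + 1081.11 = -817.19
Services: -212.16 + 157.00 + 210.94 + 310.95 - 108.39 - 146.62 = 211.72
Trade balance = -817.19 + 211.72 = -605.47
(Excluded from the trade balance — financial account: increase in resident deposits held at foreign banks 184.24, acquisition of a foreign subsidiary by a resident firm (outward FDI) 672.52, inward foreign direct investment in the manufacturing sector 609.01, foreign purchases of equities on the domestic stock exchange 256.71, domestic pension funds' purchases of foreign equities 440.89; secondary income: official development assistance provided to other countries 109.29; primary income: compensation earned by residents employed abroad 43.46, dividends received from foreign subsidiaries of resident firms 168.19, reinvested earnings on direct investment abroad 183.05.)

-605.47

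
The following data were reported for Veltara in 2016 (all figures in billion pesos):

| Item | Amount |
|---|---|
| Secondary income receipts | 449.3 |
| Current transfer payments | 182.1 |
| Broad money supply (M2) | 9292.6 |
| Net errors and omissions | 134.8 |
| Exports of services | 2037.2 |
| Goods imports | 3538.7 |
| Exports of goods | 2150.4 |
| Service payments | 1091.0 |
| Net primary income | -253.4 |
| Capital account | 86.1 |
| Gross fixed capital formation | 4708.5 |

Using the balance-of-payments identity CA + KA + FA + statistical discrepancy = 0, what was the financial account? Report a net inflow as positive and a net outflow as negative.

207.4

Goods balance = 2150.4 - 3538.7 = -1388.3
Services balance = 2037.2 - 1091.0 = 946.2
Trade balance (goods + services) = -1388.3 + 946.2 = -442.1
Net primary income = -253.4
Net secondary income = 449.3 - 182.1 = 267.2
Current account = -442.1 + (-253.4) + 267.2 = -428.3
Financial account = -(-428.3 + 86.1 + 134.8) = 207.4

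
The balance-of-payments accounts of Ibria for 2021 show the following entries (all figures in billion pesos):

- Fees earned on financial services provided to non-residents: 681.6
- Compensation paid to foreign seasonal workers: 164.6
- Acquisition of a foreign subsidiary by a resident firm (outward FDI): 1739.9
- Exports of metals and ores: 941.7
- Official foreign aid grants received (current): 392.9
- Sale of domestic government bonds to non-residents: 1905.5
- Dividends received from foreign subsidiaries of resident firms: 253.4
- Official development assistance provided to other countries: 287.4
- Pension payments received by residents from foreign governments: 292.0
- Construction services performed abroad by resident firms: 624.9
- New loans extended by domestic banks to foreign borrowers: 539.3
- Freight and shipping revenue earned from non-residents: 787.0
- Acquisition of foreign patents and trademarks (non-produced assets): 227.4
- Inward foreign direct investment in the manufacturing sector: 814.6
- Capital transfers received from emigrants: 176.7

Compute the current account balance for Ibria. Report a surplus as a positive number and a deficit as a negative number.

Goods: 941.7
Services: 624.9 + 681.6 + 787.0 = 2093.5
Primary income: -164.6 + 253.4 = 88.8
Secondary income: -287.4 + 392.9 + 292.0 = 397.5
Current account = 941.7 + 2093.5 + 88.8 + 397.5 = 3521.5
(Excluded from the current account — financial account: acquisition of a foreign subsidiary by a resident firm (outward FDI) 1739.9, sale of domestic government bonds to non-residents 1905.5, new loans extended by domestic banks to foreign borrowers 539.3, inward foreign direct investment in the manufacturing sector 814.6; capital account: acquisition of foreign patents and trademarks (non-produced assets) 227.4, capital transfers received from emigrants 176.7.)

3521.5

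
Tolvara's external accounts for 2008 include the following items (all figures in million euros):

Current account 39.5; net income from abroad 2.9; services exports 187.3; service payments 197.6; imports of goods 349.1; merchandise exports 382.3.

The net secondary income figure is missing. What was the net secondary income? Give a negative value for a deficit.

Current account = goods balance + services balance + net primary income + net secondary income
Sum of the known components = 25.8
Net secondary income = CA - (known components) = 39.5 - 25.8 = 13.7

13.7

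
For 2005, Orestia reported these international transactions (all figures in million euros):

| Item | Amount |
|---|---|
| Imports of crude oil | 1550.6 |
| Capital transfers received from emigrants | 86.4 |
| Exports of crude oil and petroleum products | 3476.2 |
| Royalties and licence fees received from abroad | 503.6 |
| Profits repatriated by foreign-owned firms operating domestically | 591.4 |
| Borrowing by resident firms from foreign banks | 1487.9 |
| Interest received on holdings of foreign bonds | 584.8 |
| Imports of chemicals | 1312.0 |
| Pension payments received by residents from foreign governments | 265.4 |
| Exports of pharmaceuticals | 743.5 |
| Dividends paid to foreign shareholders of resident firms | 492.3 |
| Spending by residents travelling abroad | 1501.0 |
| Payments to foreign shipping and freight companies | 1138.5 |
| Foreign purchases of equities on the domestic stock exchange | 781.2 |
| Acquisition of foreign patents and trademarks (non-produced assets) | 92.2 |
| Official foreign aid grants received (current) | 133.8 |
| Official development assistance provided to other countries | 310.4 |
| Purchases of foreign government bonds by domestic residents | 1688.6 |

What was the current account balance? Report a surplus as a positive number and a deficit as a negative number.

Goods: -1312.0 + 743.5 + 3476.2 - 1550.6 = 1357.1
Services: -1501.0 + 503.6 - 1138.5 = -2135.9
Primary income: 584.8 - 591.4 - 492.3 = -498.9
Secondary income: -310.4 + 265.4 + 133.8 = 88.8
Current account = 1357.1 + (-2135.9) + (-498.9) + 88.8 = -1188.9
(Excluded from the current account — capital account: capital transfers received from emigrants 86.4, acquisition of foreign patents and trademarks (non-produced assets) 92.2; financial account: borrowing by resident firms from foreign banks 1487.9, foreign purchases of equities on the domestic stock exchange 781.2, purchases of foreign government bonds by domestic residents 1688.6.)

-1188.9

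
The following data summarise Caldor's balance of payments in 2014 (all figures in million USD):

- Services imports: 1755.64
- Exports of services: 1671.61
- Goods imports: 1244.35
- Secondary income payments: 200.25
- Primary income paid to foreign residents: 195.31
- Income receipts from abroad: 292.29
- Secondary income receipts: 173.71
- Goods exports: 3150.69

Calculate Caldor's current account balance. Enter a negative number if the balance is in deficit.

1892.75

Goods balance = 3150.69 - 1244.35 = 1906.34
Services balance = 1671.61 - 1755.64 = -84.03
Trade balance (goods + services) = 1906.34 + (-84.03) = 1822.31
Net primary income = 292.29 - 195.31 = 96.98
Net secondary income = 173.71 - 200.25 = -26.54
Current account = 1822.31 + 96.98 + (-26.54) = 1892.75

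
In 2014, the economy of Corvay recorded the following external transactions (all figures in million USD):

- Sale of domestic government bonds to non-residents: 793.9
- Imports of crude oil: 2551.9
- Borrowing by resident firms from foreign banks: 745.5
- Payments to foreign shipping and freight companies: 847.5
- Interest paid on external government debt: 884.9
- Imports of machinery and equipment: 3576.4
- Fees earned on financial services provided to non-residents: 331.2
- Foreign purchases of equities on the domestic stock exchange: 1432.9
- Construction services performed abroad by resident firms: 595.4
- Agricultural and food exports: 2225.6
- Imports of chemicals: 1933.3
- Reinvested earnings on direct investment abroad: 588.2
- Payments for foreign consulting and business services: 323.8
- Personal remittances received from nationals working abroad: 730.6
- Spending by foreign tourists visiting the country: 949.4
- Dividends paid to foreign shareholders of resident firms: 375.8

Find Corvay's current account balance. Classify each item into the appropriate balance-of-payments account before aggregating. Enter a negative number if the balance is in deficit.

Goods: -3576.4 - 2551.9 - 1933.3 + 2225.6 = -5836.0
Services: 595.4 + 331.2 - 847.5 + 949.4 - 323.8 = 704.7
Primary income: -375.8 + 588.2 - 884.9 = -672.5
Secondary income: 730.6
Current account = (-5836.0) + 704.7 + (-672.5) + 730.6 = -5073.2
(Excluded from the current account — financial account: sale of domestic government bonds to non-residents 793.9, borrowing by resident firms from foreign banks 745.5, foreign purchases of equities on the domestic stock exchange 1432.9.)

-5073.2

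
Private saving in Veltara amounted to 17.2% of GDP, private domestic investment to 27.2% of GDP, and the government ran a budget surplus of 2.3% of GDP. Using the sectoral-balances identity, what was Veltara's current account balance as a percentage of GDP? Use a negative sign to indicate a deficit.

By the sectoral-balances identity, CA = (S_private - I) + (T - G).
Private balance = 17.2 - 27.2 = -10.0
Government balance (T - G) = 2.3
CA = -10.0 + 2.3 = -7.7

-7.7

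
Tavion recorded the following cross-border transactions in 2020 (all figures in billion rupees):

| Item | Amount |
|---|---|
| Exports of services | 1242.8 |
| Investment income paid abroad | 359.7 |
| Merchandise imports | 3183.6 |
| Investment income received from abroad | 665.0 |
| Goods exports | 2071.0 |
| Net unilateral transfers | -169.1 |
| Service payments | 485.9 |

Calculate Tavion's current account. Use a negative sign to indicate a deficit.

Goods balance = 2071.0 - 3183.6 = -1112.6
Services balance = 1242.8 - 485.9 = 756.9
Trade balance (goods + services) = -1112.6 + 756.9 = -355.7
Net primary income = 665.0 - 359.7 = 305.3
Net secondary income = -169.1
Current account = -355.7 + 305.3 + (-169.1) = -219.5

-219.5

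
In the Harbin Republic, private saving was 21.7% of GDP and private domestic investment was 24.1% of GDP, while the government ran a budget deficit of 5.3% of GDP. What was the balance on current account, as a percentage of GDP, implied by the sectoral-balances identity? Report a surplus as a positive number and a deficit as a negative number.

By the sectoral-balances identity, CA = (S_private - I) + (T - G).
Private balance = 21.7 - 24.1 = -2.4
Government balance (T - G) = -5.3
CA = -2.4 + (-5.3) = -7.7

-7.7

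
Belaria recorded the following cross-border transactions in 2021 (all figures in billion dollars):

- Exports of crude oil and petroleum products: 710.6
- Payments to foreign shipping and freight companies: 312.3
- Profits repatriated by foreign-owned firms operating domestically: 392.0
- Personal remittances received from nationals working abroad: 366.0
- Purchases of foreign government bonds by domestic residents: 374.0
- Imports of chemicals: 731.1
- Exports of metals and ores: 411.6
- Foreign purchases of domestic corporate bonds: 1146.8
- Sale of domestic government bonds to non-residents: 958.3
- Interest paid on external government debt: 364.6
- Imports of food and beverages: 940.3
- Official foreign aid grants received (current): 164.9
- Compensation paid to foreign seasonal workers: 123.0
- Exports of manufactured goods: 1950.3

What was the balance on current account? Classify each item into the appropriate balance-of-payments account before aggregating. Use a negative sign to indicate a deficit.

Goods: 1950.3 - 940.3 - 731.1 + 411.6 + 710.6 = 1401.1
Services: -312.3
Primary income: -123.0 - 392.0 - 364.6 = -879.6
Secondary income: 164.9 + 366.0 = 530.9
Current account = 1401.1 + (-312.3) + (-879.6) + 530.9 = 740.1
(Excluded from the current account — financial account: purchases of foreign government bonds by domestic residents 374.0, foreign purchases of domestic corporate bonds 1146.8, sale of domestic government bonds to non-residents 958.3.)

740.1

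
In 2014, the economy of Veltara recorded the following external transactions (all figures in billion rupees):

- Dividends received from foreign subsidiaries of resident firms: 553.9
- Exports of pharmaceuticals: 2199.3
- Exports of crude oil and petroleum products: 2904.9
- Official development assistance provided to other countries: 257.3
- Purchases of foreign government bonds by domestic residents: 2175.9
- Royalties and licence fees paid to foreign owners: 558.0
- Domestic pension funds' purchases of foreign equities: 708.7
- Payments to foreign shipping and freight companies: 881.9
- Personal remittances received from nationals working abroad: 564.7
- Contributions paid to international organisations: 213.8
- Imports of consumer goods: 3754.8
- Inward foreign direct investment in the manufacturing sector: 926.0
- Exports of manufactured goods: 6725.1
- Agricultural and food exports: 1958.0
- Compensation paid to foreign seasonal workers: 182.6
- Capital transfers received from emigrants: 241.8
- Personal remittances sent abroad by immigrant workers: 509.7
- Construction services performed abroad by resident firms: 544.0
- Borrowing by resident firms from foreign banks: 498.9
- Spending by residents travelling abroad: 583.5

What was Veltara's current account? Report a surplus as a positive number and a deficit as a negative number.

8508.3

Goods: 6725.1 - 3754.8 + 2199.3 + 1958.0 + 2904.9 = 10032.5
Services: 544.0 - 558.0 - 881.9 - 583.5 = -1479.4
Primary income: 553.9 - 182.6 = 371.3
Secondary income: -509.7 - 257.3 + 564.7 - 213.8 = -416.1
Current account = 10032.5 + (-1479.4) + 371.3 + (-416.1) = 8508.3
(Excluded from the current account — financial account: purchases of foreign government bonds by domestic residents 2175.9, domestic pension funds' purchases of foreign equities 708.7, inward foreign direct investment in the manufacturing sector 926.0, borrowing by resident firms from foreign banks 498.9; capital account: capital transfers received from emigrants 241.8.)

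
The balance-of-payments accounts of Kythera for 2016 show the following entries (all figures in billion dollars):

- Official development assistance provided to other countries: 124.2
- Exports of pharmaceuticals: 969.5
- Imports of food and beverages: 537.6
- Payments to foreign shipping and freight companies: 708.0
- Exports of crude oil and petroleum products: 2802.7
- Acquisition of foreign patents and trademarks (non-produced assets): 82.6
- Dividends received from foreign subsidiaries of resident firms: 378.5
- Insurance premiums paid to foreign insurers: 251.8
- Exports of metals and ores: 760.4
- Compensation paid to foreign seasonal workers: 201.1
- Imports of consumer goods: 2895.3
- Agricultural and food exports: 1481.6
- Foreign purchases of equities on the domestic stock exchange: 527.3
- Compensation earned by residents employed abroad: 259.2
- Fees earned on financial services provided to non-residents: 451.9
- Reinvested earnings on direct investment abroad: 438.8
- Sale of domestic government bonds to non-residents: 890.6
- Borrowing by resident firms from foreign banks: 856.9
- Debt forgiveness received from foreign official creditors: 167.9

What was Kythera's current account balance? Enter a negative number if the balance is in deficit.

Goods: 760.4 - 2895.3 - 537.6 + 1481.6 + 969.5 + 2802.7 = 2581.3
Services: -251.8 - 708.0 + 451.9 = -507.9
Primary income: 259.2 + 438.8 - 201.1 + 378.5 = 875.4
Secondary income: -124.2
Current account = 2581.3 + (-507.9) + 875.4 + (-124.2) = 2824.6
(Excluded from the current account — capital account: acquisition of foreign patents and trademarks (non-produced assets) 82.6, debt forgiveness received from foreign official creditors 167.9; financial account: foreign purchases of equities on the domestic stock exchange 527.3, sale of domestic government bonds to non-residents 890.6, borrowing by resident firms from foreign banks 856.9.)

2824.6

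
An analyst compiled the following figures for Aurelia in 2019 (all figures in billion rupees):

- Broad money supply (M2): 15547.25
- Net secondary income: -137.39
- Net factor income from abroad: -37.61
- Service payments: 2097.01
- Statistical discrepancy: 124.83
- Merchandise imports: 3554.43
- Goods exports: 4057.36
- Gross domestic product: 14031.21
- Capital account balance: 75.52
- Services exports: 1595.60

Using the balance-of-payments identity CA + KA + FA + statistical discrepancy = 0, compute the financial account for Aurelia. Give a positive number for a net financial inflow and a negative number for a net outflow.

-26.87

Goods balance = 4057.36 - 3554.43 = 502.93
Services balance = 1595.60 - 2097.01 = -501.41
Trade balance (goods + services) = 502.93 + (-501.41) = 1.52
Net primary income = -37.61
Net secondary income = -137.39
Current account = 1.52 + (-37.61) + (-137.39) = -173.48
Financial account = -(-173.48 + 75.52 + 124.83) = -26.87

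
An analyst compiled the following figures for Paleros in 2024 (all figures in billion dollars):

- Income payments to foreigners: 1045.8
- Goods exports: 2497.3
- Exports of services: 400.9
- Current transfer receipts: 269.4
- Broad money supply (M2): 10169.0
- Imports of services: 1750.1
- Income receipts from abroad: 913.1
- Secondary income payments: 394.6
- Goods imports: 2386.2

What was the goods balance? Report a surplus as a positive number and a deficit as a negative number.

Goods balance = 2497.3 - 2386.2 = 111.1

111.1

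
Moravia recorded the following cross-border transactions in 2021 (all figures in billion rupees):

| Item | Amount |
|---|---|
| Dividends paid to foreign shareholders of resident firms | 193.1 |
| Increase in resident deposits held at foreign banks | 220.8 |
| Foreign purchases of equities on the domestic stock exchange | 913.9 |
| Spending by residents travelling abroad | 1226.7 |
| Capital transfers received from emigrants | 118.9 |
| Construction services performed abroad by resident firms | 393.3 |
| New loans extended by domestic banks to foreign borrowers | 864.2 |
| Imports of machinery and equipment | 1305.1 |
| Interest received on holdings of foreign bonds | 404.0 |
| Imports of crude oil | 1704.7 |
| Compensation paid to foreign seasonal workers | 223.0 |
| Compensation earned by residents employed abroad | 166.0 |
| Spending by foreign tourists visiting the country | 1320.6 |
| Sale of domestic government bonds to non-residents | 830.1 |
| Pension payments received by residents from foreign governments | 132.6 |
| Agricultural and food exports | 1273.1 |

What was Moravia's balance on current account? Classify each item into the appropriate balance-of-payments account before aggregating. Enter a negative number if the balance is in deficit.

-963.0

Goods: 1273.1 - 1704.7 - 1305.1 = -1736.7
Services: 393.3 + 1320.6 - 1226.7 = 487.2
Primary income: -193.1 + 166.0 - 223.0 + 404.0 = 153.9
Secondary income: 132.6
Current account = (-1736.7) + 487.2 + 153.9 + 132.6 = -963.0
(Excluded from the current account — financial account: increase in resident deposits held at foreign banks 220.8, foreign purchases of equities on the domestic stock exchange 913.9, new loans extended by domestic banks to foreign borrowers 864.2, sale of domestic government bonds to non-residents 830.1; capital account: capital transfers received from emigrants 118.9.)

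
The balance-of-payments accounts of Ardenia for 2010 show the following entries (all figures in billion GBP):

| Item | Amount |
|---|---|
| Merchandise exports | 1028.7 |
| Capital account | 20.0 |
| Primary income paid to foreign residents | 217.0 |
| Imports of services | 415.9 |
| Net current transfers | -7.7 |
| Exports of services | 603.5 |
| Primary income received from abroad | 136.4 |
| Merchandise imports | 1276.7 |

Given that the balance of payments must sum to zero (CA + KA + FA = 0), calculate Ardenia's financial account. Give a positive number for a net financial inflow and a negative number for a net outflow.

Goods balance = 1028.7 - 1276.7 = -248.0
Services balance = 603.5 - 415.9 = 187.6
Trade balance (goods + services) = -248.0 + 187.6 = -60.4
Net primary income = 136.4 - 217.0 = -80.6
Net secondary income = -7.7
Current account = -60.4 + (-80.6) + (-7.7) = -148.7
Financial account = -(-148.7 + 20.0) = 128.7

128.7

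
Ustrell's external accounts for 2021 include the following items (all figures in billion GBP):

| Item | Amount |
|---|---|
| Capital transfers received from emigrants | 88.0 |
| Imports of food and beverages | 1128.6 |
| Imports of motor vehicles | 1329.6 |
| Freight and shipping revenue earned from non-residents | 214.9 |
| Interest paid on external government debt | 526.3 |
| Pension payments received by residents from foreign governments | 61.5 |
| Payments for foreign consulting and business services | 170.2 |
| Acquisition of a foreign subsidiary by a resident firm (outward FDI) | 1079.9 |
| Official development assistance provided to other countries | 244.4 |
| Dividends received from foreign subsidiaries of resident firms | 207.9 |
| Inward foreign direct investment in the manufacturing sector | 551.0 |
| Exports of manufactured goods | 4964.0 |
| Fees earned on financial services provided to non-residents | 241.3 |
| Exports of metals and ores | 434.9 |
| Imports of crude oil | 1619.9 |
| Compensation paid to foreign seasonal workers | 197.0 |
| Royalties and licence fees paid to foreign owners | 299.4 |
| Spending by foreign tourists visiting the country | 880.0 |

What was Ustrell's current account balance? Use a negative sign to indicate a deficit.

Goods: 434.9 - 1128.6 - 1619.9 + 4964.0 - 1329.6 = 1320.8
Services: -299.4 + 880.0 - 170.2 + 241.3 + 214.9 = 866.6
Primary income: -197.0 - 526.3 + 207.9 = -515.4
Secondary income: -244.4 + 61.5 = -182.9
Current account = 1320.8 + 866.6 + (-515.4) + (-182.9) = 1489.1
(Excluded from the current account — capital account: capital transfers received from emigrants 88.0; financial account: acquisition of a foreign subsidiary by a resident firm (outward FDI) 1079.9, inward foreign direct investment in the manufacturing sector 551.0.)

1489.1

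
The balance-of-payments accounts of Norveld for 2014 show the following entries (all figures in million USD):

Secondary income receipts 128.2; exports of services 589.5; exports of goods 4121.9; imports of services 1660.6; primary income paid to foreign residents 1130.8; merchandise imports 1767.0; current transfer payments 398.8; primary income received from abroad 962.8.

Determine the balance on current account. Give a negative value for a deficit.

Goods balance = 4121.9 - 1767.0 = 2354.9
Services balance = 589.5 - 1660.6 = -1071.1
Trade balance (goods + services) = 2354.9 + (-1071.1) = 1283.8
Net primary income = 962.8 - 1130.8 = -168.0
Net secondary income = 128.2 - 398.8 = -270.6
Current account = 1283.8 + (-168.0) + (-270.6) = 845.2

845.2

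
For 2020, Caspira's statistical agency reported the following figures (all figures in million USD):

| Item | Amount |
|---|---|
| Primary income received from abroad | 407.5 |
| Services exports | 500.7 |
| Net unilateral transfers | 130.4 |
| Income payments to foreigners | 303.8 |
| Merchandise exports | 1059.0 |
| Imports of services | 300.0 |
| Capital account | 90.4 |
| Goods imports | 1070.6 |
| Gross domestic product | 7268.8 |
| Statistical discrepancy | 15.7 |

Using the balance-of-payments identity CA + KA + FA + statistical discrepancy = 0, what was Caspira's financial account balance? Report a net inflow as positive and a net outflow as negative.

-529.3

Goods balance = 1059.0 - 1070.6 = -11.6
Services balance = 500.7 - 300.0 = 200.7
Trade balance (goods + services) = -11.6 + 200.7 = 189.1
Net primary income = 407.5 - 303.8 = 103.7
Net secondary income = 130.4
Current account = 189.1 + 103.7 + 130.4 = 423.2
Financial account = -(423.2 + 90.4 + 15.7) = -529.3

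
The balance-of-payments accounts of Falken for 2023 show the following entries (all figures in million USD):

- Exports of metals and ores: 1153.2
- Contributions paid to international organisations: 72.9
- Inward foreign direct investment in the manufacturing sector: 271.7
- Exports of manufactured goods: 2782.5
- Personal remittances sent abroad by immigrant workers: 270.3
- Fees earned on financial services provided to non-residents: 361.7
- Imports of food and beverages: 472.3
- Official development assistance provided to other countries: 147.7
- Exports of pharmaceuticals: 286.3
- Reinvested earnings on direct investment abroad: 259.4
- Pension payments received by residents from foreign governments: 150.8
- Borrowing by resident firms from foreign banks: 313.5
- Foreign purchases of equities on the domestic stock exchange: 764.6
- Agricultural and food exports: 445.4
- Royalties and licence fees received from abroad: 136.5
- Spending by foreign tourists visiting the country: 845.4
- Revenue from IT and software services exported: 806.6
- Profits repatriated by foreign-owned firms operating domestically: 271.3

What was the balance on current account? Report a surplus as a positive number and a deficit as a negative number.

Goods: -472.3 + 445.4 + 2782.5 + 286.3 + 1153.2 = 4195.1
Services: 361.7 + 136.5 + 845.4 + 806.6 = 2150.2
Primary income: -271.3 + 259.4 = -11.9
Secondary income: -147.7 - 72.9 - 270.3 + 150.8 = -340.1
Current account = 4195.1 + 2150.2 + (-11.9) + (-340.1) = 5993.3
(Excluded from the current account — financial account: inward foreign direct investment in the manufacturing sector 271.7, borrowing by resident firms from foreign banks 313.5, foreign purchases of equities on the domestic stock exchange 764.6.)

5993.3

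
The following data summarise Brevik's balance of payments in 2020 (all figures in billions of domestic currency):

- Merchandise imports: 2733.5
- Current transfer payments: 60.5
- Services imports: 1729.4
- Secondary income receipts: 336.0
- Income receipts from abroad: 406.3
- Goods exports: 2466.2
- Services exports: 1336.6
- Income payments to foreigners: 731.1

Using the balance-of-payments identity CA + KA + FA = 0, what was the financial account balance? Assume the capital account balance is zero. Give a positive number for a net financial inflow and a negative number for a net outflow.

709.4

Goods balance = 2466.2 - 2733.5 = -267.3
Services balance = 1336.6 - 1729.4 = -392.8
Trade balance (goods + services) = -267.3 + (-392.8) = -660.1
Net primary income = 406.3 - 731.1 = -324.8
Net secondary income = 336.0 - 60.5 = 275.5
Current account = -660.1 + (-324.8) + 275.5 = -709.4
Financial account = -(-709.4) = 709.4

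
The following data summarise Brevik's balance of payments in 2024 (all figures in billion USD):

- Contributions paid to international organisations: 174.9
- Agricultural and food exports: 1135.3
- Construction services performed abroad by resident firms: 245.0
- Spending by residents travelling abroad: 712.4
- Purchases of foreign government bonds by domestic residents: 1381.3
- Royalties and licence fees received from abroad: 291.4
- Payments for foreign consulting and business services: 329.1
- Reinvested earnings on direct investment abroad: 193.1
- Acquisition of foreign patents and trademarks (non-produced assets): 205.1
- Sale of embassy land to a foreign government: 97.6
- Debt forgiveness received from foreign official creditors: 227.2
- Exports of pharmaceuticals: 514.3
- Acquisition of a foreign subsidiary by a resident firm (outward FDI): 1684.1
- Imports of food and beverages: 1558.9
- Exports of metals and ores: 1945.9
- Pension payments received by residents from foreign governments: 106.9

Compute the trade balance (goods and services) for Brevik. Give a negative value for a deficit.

1531.5

Goods: -1558.9 + 1135.3 + 1945.9 + 514.3 = 2036.6
Services: 245.0 - 712.4 + 291.4 - 329.1 = -505.1
Trade balance = 2036.6 + (-505.1) = 1531.5
(Excluded from the trade balance — secondary income: contributions paid to international organisations 174.9, pension payments received by residents from foreign governments 106.9; financial account: purchases of foreign government bonds by domestic residents 1381.3, acquisition of a foreign subsidiary by a resident firm (outward FDI) 1684.1; primary income: reinvested earnings on direct investment abroad 193.1; capital account: acquisition of foreign patents and trademarks (non-produced assets) 205.1, sale of embassy land to a foreign government 97.6, debt forgiveness received from foreign official creditors 227.2.)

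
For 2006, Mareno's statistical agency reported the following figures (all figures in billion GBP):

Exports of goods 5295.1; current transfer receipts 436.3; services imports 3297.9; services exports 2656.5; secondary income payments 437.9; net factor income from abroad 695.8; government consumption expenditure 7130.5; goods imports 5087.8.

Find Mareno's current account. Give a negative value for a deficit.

Goods balance = 5295.1 - 5087.8 = 207.3
Services balance = 2656.5 - 3297.9 = -641.4
Trade balance (goods + services) = 207.3 + (-641.4) = -434.1
Net primary income = 695.8
Net secondary income = 436.3 - 437.9 = -1.6
Current account = -434.1 + 695.8 + (-1.6) = 260.1

260.1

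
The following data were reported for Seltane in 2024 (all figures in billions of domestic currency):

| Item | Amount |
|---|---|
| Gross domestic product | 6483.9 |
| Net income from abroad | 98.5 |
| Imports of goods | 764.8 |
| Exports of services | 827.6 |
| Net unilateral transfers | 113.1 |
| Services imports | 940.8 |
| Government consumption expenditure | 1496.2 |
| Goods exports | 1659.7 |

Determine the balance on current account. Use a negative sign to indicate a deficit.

Goods balance = 1659.7 - 764.8 = 894.9
Services balance = 827.6 - 940.8 = -113.2
Trade balance (goods + services) = 894.9 + (-113.2) = 781.7
Net primary income = 98.5
Net secondary income = 113.1
Current account = 781.7 + 98.5 + 113.1 = 993.3

993.3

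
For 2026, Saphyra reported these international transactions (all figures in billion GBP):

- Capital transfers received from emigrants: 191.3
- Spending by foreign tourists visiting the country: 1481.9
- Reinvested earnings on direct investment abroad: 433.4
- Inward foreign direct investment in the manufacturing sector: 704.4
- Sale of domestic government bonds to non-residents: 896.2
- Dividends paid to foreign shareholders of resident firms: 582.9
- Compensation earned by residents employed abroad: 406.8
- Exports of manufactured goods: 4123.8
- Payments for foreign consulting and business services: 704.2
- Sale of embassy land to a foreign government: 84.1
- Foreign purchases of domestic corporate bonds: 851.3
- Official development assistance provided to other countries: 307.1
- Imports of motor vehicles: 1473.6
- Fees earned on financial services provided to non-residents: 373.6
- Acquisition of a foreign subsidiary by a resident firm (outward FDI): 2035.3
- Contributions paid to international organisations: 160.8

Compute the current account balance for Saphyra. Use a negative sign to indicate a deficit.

3590.9

Goods: 4123.8 - 1473.6 = 2650.2
Services: 373.6 + 1481.9 - 704.2 = 1151.3
Primary income: 433.4 + 406.8 - 582.9 = 257.3
Secondary income: -307.1 - 160.8 = -467.9
Current account = 2650.2 + 1151.3 + 257.3 + (-467.9) = 3590.9
(Excluded from the current account — capital account: capital transfers received from emigrants 191.3, sale of embassy land to a foreign government 84.1; financial account: inward foreign direct investment in the manufacturing sector 704.4, sale of domestic government bonds to non-residents 896.2, foreign purchases of domestic corporate bonds 851.3, acquisition of a foreign subsidiary by a resident firm (outward FDI) 2035.3.)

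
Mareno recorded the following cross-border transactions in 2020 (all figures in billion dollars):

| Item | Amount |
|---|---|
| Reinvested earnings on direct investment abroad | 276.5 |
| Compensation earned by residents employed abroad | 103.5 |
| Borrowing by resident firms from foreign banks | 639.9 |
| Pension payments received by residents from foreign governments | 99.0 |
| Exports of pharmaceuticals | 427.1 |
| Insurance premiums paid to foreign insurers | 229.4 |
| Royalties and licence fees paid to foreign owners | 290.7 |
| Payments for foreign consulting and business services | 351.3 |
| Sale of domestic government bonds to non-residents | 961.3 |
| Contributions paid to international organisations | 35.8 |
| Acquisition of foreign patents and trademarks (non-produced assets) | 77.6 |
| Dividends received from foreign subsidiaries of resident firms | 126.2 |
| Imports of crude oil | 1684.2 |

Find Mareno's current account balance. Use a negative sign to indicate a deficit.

Goods: -1684.2 + 427.1 = -1257.1
Services: -351.3 - 290.7 - 229.4 = -871.4
Primary income: 103.5 + 276.5 + 126.2 = 506.2
Secondary income: -35.8 + 99.0 = 63.2
Current account = (-1257.1) + (-871.4) + 506.2 + 63.2 = -1559.1
(Excluded from the current account — financial account: borrowing by resident firms from foreign banks 639.9, sale of domestic government bonds to non-residents 961.3; capital account: acquisition of foreign patents and trademarks (non-produced assets) 77.6.)

-1559.1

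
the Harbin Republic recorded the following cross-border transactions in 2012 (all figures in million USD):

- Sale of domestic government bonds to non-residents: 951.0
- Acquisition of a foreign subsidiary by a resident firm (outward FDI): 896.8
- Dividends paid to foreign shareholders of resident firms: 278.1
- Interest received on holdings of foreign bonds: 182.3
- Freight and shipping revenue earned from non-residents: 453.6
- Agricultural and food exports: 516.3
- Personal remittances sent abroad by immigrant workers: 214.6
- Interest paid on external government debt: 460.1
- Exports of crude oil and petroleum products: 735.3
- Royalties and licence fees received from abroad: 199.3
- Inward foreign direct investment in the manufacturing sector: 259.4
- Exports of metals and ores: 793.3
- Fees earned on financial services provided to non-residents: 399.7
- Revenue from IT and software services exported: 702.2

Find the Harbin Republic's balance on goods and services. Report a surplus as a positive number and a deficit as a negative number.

Goods: 735.3 + 793.3 + 516.3 = 2044.9
Services: 702.2 + 453.6 + 199.3 + 399.7 = 1754.8
Trade balance = 2044.9 + 1754.8 = 3799.7
(Excluded from the trade balance — financial account: sale of domestic government bonds to non-residents 951.0, acquisition of a foreign subsidiary by a resident firm (outward FDI) 896.8, inward foreign direct investment in the manufacturing sector 259.4; primary income: dividends paid to foreign shareholders of resident firms 278.1, interest received on holdings of foreign bonds 182.3, interest paid on external government debt 460.1; secondary income: personal remittances sent abroad by immigrant workers 214.6.)

3799.7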